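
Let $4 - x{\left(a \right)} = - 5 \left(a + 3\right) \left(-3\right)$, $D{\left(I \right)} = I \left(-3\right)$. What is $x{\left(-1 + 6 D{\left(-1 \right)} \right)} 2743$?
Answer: $-811928$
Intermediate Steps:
$D{\left(I \right)} = - 3 I$
$x{\left(a \right)} = -41 - 15 a$ ($x{\left(a \right)} = 4 - - 5 \left(a + 3\right) \left(-3\right) = 4 - - 5 \left(3 + a\right) \left(-3\right) = 4 - \left(-15 - 5 a\right) \left(-3\right) = 4 - \left(45 + 15 a\right) = -41 - 15 a$)
$x{\left(-1 + 6 D{\left(-1 \right)} \right)} 2743 = \left(-41 - 15 \left(-1 + 6 \left(\left(-3\right) \left(-1\right)\right)\right)\right) 2743 = \left(-41 - 15 \left(-1 + 6 \cdot 3\right)\right) 2743 = \left(-41 - 15 \left(-1 + 18\right)\right) 2743 = \left(-41 - 255\right) 2743 = \left(-296\right) 2743 = -811928$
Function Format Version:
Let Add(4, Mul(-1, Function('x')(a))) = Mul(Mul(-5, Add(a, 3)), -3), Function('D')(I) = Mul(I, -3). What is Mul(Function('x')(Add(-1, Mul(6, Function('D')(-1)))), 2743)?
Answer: -811928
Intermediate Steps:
Function('D')(I) = Mul(-3, I)
Function('x')(a) = Add(-41, Mul(-15, a)) (Function('x')(a) = Add(4, Mul(-1, Mul(Mul(-5, Add(a, 3)), -3))) = Add(4, Mul(-1, Mul(Mul(-5, Add(3, a)), -3))) = Add(4, Mul(-1, Mul(Add(-15, Mul(-5, a)), -3))) = Add(4, Mul(-1, Add(45, Mul(15, a)))) = Add(4, Add(-45, Mul(-15, a))) = Add(-41, Mul(-15, a)))
Mul(Function('x')(Add(-1, Mul(6, Function('D')(-1)))), 2743) = Mul(Add(-41, Mul(-15, Add(-1, Mul(6, Mul(-3, -1))))), 2743) = Mul(Add(-41, Mul(-15, Add(-1, Mul(6, 3)))), 2743) = Mul(Add(-41, Mul(-15, Add(-1, 18))), 2743) = Mul(Add(-41, Mul(-15, 17)), 2743) = Mul(Add(-41, -255), 2743) = Mul(-296, 2743) = -811928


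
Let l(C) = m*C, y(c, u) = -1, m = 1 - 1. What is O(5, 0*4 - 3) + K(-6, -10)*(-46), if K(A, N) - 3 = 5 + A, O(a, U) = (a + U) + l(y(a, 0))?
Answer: -90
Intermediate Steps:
m = 0
l(C) = 0 (l(C) = 0*C = 0)
O(a, U) = U + a (O(a, U) = (a + U) + 0 = (U + a) + 0 = U + a)
K(A, N) = 8 + A (K(A, N) = 3 + (5 + A) = 8 + A)
O(5, 0*4 - 3) + K(-6, -10)*(-46) = ((0*4 - 3) + 5) + (8 - 6)*(-46) = ((0 - 3) + 5) + 2*(-46) = (-3 + 5) - 92 = 2 - 92 = -90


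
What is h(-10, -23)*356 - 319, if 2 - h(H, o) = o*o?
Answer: -187931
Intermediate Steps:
h(H, o) = 2 - o² (h(H, o) = 2 - o*o = 2 - o²)
h(-10, -23)*356 - 319 = (2 - 1*(-23)²)*356 - 319 = (2 - 1*529)*356 - 319 = (2 - 529)*356 - 319 = -527*356 - 319 = -187612 - 319 = -187931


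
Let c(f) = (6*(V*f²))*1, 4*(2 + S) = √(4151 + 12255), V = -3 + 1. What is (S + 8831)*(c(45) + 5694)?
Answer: -164272374 - 9303*√16406/2 ≈ -1.6487e+8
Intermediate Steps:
V = -2
S = -2 + √16406/4 (S = -2 + √(4151 + 12255)/4 = -2 + √16406/4 ≈ 30.021)
c(f) = -12*f² (c(f) = (6*(-2*f²))*1 = -12*f²*1 = -12*f²)
(S + 8831)*(c(45) + 5694) = ((-2 + √16406/4) + 8831)*(-12*45² + 5694) = (8829 + √16406/4)*(-12*2025 + 5694) = (8829 + √16406/4)*(-24300 + 5694) = (8829 + √16406/4)*(-18606) = -164272374 - 9303*√16406/2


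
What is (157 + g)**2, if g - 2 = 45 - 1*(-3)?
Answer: 42849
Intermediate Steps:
g = 50 (g = 2 + (45 - 1*(-3)) = 2 + (45 + 3) = 2 + 48 = 50)
(157 + g)**2 = (157 + 50)**2 = 207**2 = 42849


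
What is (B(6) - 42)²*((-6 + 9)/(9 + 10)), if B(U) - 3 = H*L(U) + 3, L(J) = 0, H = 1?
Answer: 3888/19 ≈ 204.63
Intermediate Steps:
B(U) = 6 (B(U) = 3 + (1*0 + 3) = 3 + (0 + 3) = 3 + 3 = 6)
(B(6) - 42)²*((-6 + 9)/(9 + 10)) = (6 - 42)²*((-6 + 9)/(9 + 10)) = (-36)²*(3/19) = 1296*(3*(1/19)) = 1296*(3/19) = 3888/19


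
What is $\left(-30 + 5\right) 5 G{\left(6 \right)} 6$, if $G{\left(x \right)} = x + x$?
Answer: $-9000$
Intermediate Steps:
$G{\left(x \right)} = 2 x$
$\left(-30 + 5\right) 5 G{\left(6 \right)} 6 = \left(-30 + 5\right) 5 \cdot 2 \cdot 6 \cdot 6 = - 25 \cdot 5 \cdot 12 \cdot 6 = - 25 \cdot 60 \cdot 6 = \left(-25\right) 360 = -9000$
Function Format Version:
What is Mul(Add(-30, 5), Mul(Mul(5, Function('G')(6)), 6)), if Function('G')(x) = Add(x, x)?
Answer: -9000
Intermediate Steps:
Function('G')(x) = Mul(2, x)
Mul(Add(-30, 5), Mul(Mul(5, Function('G')(6)), 6)) = Mul(Add(-30, 5), Mul(Mul(5, Mul(2, 6)), 6)) = Mul(-25, Mul(Mul(5, 12), 6)) = Mul(-25, Mul(60, 6)) = Mul(-25, 360) = -9000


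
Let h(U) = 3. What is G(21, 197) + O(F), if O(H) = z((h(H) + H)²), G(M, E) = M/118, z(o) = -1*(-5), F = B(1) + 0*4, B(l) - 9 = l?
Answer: 611/118 ≈ 5.1780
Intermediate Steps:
B(l) = 9 + l
F = 10 (F = (9 + 1) + 0*4 = 10 + 0 = 10)
z(o) = 5
G(M, E) = M/118 (G(M, E) = M*(1/118) = M/118)
O(H) = 5
G(21, 197) + O(F) = (1/118)*21 + 5 = 21/118 + 5 = 611/118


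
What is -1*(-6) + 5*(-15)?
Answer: -69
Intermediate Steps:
-1*(-6) + 5*(-15) = 6 - 75 = -69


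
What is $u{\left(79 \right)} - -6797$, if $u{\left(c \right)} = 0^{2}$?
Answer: $6797$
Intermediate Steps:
$u{\left(c \right)} = 0$
$u{\left(79 \right)} - -6797 = 0 - -6797 = 0 + 6797 = 6797$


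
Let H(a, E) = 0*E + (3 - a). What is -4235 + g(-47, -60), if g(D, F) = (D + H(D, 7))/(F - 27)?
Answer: -122816/29 ≈ -4235.0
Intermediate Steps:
H(a, E) = 3 - a (H(a, E) = 0 + (3 - a) = 3 - a)
g(D, F) = 3/(-27 + F) (g(D, F) = (D + (3 - D))/(F - 27) = 3/(-27 + F))
-4235 + g(-47, -60) = -4235 + 3/(-27 - 60) = -4235 + 3/(-87) = -4235 + 3*(-1/87) = -4235 - 1/29 = -122816/29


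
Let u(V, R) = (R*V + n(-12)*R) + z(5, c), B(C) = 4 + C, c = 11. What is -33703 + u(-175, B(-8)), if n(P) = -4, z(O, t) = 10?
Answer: -32977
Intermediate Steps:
u(V, R) = 10 - 4*R + R*V (u(V, R) = (R*V - 4*R) + 10 = (-4*R + R*V) + 10 = 10 - 4*R + R*V)
-33703 + u(-175, B(-8)) = -33703 + (10 - 4*(4 - 8) + (4 - 8)*(-175)) = -33703 + (10 - 4*(-4) - 4*(-175)) = -33703 + (10 + 16 + 700) = -33703 + 726 = -32977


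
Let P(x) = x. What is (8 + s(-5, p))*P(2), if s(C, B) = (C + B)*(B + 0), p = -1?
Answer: 28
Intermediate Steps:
s(C, B) = B*(B + C) (s(C, B) = (B + C)*B = B*(B + C))
(8 + s(-5, p))*P(2) = (8 - (-1 - 5))*2 = (8 - 1*(-6))*2 = (8 + 6)*2 = 14*2 = 28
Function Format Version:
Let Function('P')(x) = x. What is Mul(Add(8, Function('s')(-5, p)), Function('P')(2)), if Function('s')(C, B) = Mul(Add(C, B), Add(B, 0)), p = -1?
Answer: 28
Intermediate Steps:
Function('s')(C, B) = Mul(B, Add(B, C)) (Function('s')(C, B) = Mul(Add(B, C), B) = Mul(B, Add(B, C)))
Mul(Add(8, Function('s')(-5, p)), Function('P')(2)) = Mul(Add(8, Mul(-1, Add(-1, -5))), 2) = Mul(Add(8, Mul(-1, -6)), 2) = Mul(Add(8, 6), 2) = Mul(14, 2) = 28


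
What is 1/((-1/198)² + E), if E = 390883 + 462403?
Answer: 39204/33452224345 ≈ 1.1719e-6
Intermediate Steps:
E = 853286
1/((-1/198)² + E) = 1/((-1/198)² + 853286) = 1/(1/39204 + 853286) = 1/(33452224345/39204) = 39204/33452224345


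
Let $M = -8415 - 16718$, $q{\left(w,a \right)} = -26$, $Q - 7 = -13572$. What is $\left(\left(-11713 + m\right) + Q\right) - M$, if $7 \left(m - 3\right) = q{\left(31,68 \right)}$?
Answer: $- \frac{1020}{7} \approx -145.71$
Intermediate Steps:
$Q = -13565$ ($Q = 7 - 13572 = -13565$)
$m = - \frac{5}{7}$ ($m = 3 + \frac{1}{7} \left(-26\right) = 3 - \frac{26}{7} = - \frac{5}{7} \approx -0.71429$)
$M = -25133$
$\left(\left(-11713 + m\right) + Q\right) - M = \left(\left(-11713 - \frac{5}{7}\right) - 13565\right) - -25133 = \left(- \frac{81996}{7} - 13565\right) + 25133 = - \frac{176951}{7} + 25133 = - \frac{1020}{7}$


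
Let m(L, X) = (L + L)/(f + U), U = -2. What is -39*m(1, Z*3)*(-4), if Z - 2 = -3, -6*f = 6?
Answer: -104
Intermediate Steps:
f = -1 (f = -⅙*6 = -1)
Z = -1 (Z = 2 - 3 = -1)
m(L, X) = -2*L/3 (m(L, X) = (L + L)/(-1 - 2) = (2*L)/(-3) = (2*L)*(-⅓) = -2*L/3)
-39*m(1, Z*3)*(-4) = -(-26)*(-4) = -39*(-⅔)*(-4) = 26*(-4) = -104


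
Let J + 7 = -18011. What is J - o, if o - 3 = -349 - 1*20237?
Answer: 2565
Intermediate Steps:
J = -18018 (J = -7 - 18011 = -18018)
o = -20583 (o = 3 + (-349 - 1*20237) = 3 + (-349 - 20237) = 3 - 20586 = -20583)
J - o = -18018 - 1*(-20583) = -18018 + 20583 = 2565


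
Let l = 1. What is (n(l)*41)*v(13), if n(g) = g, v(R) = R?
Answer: 533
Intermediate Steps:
(n(l)*41)*v(13) = (1*41)*13 = 41*13 = 533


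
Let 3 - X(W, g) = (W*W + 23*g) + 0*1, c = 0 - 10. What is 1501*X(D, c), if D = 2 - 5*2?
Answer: 253669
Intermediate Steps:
c = -10
D = -8 (D = 2 - 10 = -8)
X(W, g) = 3 - W² - 23*g (X(W, g) = 3 - ((W*W + 23*g) + 0*1) = 3 - ((W² + 23*g) + 0) = 3 - (W² + 23*g) = 3 + (-W² - 23*g) = 3 - W² - 23*g)
1501*X(D, c) = 1501*(3 - 1*(-8)² - 23*(-10)) = 1501*(3 - 1*64 + 230) = 1501*(3 - 64 + 230) = 1501*169 = 253669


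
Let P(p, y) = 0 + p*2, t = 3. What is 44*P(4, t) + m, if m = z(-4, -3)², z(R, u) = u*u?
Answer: 433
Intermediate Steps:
z(R, u) = u²
P(p, y) = 2*p (P(p, y) = 0 + 2*p = 2*p)
m = 81 (m = ((-3)²)² = 9² = 81)
44*P(4, t) + m = 44*(2*4) + 81 = 44*8 + 81 = 352 + 81 = 433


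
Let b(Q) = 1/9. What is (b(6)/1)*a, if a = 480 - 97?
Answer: 383/9 ≈ 42.556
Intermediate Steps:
a = 383
b(Q) = ⅑
(b(6)/1)*a = ((⅑)/1)*383 = ((⅑)*1)*383 = (⅑)*383 = 383/9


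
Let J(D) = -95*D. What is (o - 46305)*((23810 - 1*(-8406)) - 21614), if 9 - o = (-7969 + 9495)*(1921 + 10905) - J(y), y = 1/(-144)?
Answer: -1663985709997/8 ≈ -2.0800e+11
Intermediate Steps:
y = -1/144 ≈ -0.0069444
o = -2818435153/144 (o = 9 - ((-7969 + 9495)*(1921 + 10905) - (-95)*(-1)/144) = 9 - (1526*12826 - 1*95/144) = 9 - (19572476 - 95/144) = 9 - 1*2818436449/144 = 9 - 2818436449/144 = -2818435153/144 ≈ -1.9572e+7)
(o - 46305)*((23810 - 1*(-8406)) - 21614) = (-2818435153/144 - 46305)*((23810 - 1*(-8406)) - 21614) = -2825103073*((23810 + 8406) - 21614)/144 = -2825103073*(32216 - 21614)/144 = -2825103073/144*10602 = -1663985709997/8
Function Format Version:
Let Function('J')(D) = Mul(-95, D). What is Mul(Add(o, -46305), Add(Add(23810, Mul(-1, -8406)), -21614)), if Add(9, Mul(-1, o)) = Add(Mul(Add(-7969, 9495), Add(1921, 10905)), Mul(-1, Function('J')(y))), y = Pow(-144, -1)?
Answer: Rational(-1663985709997, 8) ≈ -2.0800e+11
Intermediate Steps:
y = Rational(-1, 144) ≈ -0.0069444
o = Rational(-2818435153, 144) (o = Add(9, Mul(-1, Add(Mul(Add(-7969, 9495), Add(1921, 10905)), Mul(-1, Mul(-95, Rational(-1, 144)))))) = Add(9, Mul(-1, Add(Mul(1526, 12826), Mul(-1, Rational(95, 144))))) = Add(9, Mul(-1, Add(19572476, Rational(-95, 144)))) = Add(9, Mul(-1, Rational(2818436449, 144))) = Add(9, Rational(-2818436449, 144)) = Rational(-2818435153, 144) ≈ -1.9572e+7)
Mul(Add(o, -46305), Add(Add(23810, Mul(-1, -8406)), -21614)) = Mul(Add(Rational(-2818435153, 144), -46305), Add(Add(23810, Mul(-1, -8406)), -21614)) = Mul(Rational(-2825103073, 144), Add(Add(23810, 8406), -21614)) = Mul(Rational(-2825103073, 144), Add(32216, -21614)) = Mul(Rational(-2825103073, 144), 10602) = Rational(-1663985709997, 8)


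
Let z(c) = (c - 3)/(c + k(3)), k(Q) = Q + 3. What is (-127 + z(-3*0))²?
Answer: 65025/4 ≈ 16256.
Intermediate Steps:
k(Q) = 3 + Q
z(c) = (-3 + c)/(6 + c) (z(c) = (c - 3)/(c + (3 + 3)) = (-3 + c)/(c + 6) = (-3 + c)/(6 + c))
(-127 + z(-3*0))² = (-127 + (-3 - 3*0)/(6 - 3*0))² = (-127 + (-3 + 0)/(6 + 0))² = (-127 - 3/6)² = (-127 + (⅙)*(-3))² = (-127 - ½)² = (-255/2)² = 65025/4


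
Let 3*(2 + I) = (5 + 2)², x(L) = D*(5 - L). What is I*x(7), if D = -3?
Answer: 86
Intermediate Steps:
x(L) = -15 + 3*L (x(L) = -3*(5 - L) = -15 + 3*L)
I = 43/3 (I = -2 + (5 + 2)²/3 = -2 + (⅓)*7² = -2 + (⅓)*49 = -2 + 49/3 = 43/3 ≈ 14.333)
I*x(7) = 43*(-15 + 3*7)/3 = 43*(-15 + 21)/3 = (43/3)*6 = 86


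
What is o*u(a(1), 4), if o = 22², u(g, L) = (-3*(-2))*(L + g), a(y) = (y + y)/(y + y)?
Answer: 14520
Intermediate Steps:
a(y) = 1 (a(y) = (2*y)/((2*y)) = (2*y)*(1/(2*y)) = 1)
u(g, L) = 6*L + 6*g (u(g, L) = 6*(L + g) = 6*L + 6*g)
o = 484
o*u(a(1), 4) = 484*(6*4 + 6*1) = 484*(24 + 6) = 484*30 = 14520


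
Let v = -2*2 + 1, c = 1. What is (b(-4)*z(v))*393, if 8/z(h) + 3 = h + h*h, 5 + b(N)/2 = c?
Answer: -8384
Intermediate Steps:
b(N) = -8 (b(N) = -10 + 2*1 = -10 + 2 = -8)
v = -3 (v = -4 + 1 = -3)
z(h) = 8/(-3 + h + h**2) (z(h) = 8/(-3 + (h + h*h)) = 8/(-3 + (h + h**2)) = 8/(-3 + h + h**2))
(b(-4)*z(v))*393 = -64/(-3 - 3 + (-3)**2)*393 = -64/(-3 - 3 + 9)*393 = -64/3*393 = -8384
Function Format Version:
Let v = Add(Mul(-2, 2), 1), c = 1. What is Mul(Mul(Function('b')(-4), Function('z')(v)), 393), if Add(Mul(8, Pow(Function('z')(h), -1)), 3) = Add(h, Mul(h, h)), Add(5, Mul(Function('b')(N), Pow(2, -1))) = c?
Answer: -8384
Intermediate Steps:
Function('b')(N) = -8 (Function('b')(N) = Add(-10, Mul(2, 1)) = Add(-10, 2) = -8)
v = -3 (v = Add(-4, 1) = -3)
Function('z')(h) = Mul(8, Pow(Add(-3, h, Pow(h, 2)), -1)) (Function('z')(h) = Mul(8, Pow(Add(-3, Add(h, Mul(h, h))), -1)) = Mul(8, Pow(Add(-3, Add(h, Pow(h, 2))), -1)) = Mul(8, Pow(Add(-3, h, Pow(h, 2)), -1)))
Mul(Mul(Function('b')(-4), Function('z')(v)), 393) = Mul(Mul(-8, Mul(8, Pow(Add(-3, -3, Pow(-3, 2)), -1))), 393) = Mul(Mul(-8, Mul(8, Pow(Add(-3, -3, 9), -1))), 393) = Mul(Mul(-8, Mul(8, Pow(3, -1))), 393) = Mul(Mul(-8, Mul(8, Rational(1, 3))), 393) = Mul(Mul(-8, Rational(8, 3)), 393) = Mul(Rational(-64, 3), 393) = -8384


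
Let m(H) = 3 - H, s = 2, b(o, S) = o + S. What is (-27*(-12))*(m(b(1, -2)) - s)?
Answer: 648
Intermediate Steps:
b(o, S) = S + o
(-27*(-12))*(m(b(1, -2)) - s) = (-27*(-12))*((3 - (-2 + 1)) - 1*2) = 324*((3 - 1*(-1)) - 2) = 324*((3 + 1) - 2) = 324*(4 - 2) = 324*2 = 648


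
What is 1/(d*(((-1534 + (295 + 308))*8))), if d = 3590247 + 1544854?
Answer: -1/38246232248 ≈ -2.6146e-11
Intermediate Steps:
d = 5135101
1/(d*(((-1534 + (295 + 308))*8))) = 1/(5135101*(((-1534 + (295 + 308))*8))) = 1/(5135101*(((-1534 + 603)*8))) = 1/(5135101*((-931*8))) = (1/5135101)/(-7448) = (1/5135101)*(-1/7448) = -1/38246232248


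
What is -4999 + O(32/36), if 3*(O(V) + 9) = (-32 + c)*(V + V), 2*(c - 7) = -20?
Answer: -135776/27 ≈ -5028.7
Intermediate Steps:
c = -3 (c = 7 + (½)*(-20) = 7 - 10 = -3)
O(V) = -9 - 70*V/3 (O(V) = -9 + ((-32 - 3)*(V + V))/3 = -9 + (-70*V)/3 = -9 - 70*V/3)
-4999 + O(32/36) = -4999 + (-9 - 2240/(3*36)) = -4999 + (-9 - 70/3*8/9) = -4999 + (-9 - 560/27) = -4999 - 803/27 = -135776/27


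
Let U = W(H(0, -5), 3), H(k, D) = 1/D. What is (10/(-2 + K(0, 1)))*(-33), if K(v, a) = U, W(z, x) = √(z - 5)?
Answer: 1650/23 + 165*I*√130/23 ≈ 71.739 + 81.795*I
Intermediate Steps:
W(z, x) = √(-5 + z)
U = I*√130/5 (U = √(-5 + 1/(-5)) = √(-5 - ⅕) = √(-26/5) = I*√130/5 ≈ 2.2803*I)
K(v, a) = I*√130/5
(10/(-2 + K(0, 1)))*(-33) = (10/(-2 + I*√130/5))*(-33) = -330/(-2 + I*√130/5)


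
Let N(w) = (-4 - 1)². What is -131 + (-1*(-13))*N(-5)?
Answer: 194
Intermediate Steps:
N(w) = 25 (N(w) = (-5)² = 25)
-131 + (-1*(-13))*N(-5) = -131 - 1*(-13)*25 = -131 + 13*25 = -131 + 325 = 194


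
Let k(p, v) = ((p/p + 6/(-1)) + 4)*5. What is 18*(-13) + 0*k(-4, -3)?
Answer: -234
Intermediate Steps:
k(p, v) = -5 (k(p, v) = ((1 + 6*(-1)) + 4)*5 = ((1 - 6) + 4)*5 = (-5 + 4)*5 = -1*5 = -5)
18*(-13) + 0*k(-4, -3) = 18*(-13) + 0*(-5) = -234 + 0 = -234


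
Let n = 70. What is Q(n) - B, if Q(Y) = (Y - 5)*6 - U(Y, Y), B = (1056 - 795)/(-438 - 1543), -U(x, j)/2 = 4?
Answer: 788699/1981 ≈ 398.13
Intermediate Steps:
U(x, j) = -8 (U(x, j) = -2*4 = -8)
B = -261/1981 (B = 261/(-1981) = 261*(-1/1981) = -261/1981 ≈ -0.13175)
Q(Y) = -22 + 6*Y (Q(Y) = (Y - 5)*6 - 1*(-8) = (-5 + Y)*6 + 8 = (-30 + 6*Y) + 8 = -22 + 6*Y)
Q(n) - B = (-22 + 6*70) - 1*(-261/1981) = (-22 + 420) + 261/1981 = 398 + 261/1981 = 788699/1981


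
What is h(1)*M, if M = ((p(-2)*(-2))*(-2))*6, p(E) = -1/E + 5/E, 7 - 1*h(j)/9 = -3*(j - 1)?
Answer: -3024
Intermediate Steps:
h(j) = 36 + 27*j (h(j) = 63 - (-27)*(j - 1) = 63 - (-27)*(-1 + j) = 63 - 9*(3 - 3*j) = 63 + (-27 + 27*j) = 36 + 27*j)
p(E) = 4/E
M = -48 (M = (((4/(-2))*(-2))*(-2))*6 = (((4*(-1/2))*(-2))*(-2))*6 = (-2*(-2)*(-2))*6 = (4*(-2))*6 = -8*6 = -48)
h(1)*M = (36 + 27*1)*(-48) = (36 + 27)*(-48) = 63*(-48) = -3024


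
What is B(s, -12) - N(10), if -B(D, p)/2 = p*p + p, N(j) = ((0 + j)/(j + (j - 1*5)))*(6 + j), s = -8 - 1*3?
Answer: -824/3 ≈ -274.67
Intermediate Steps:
s = -11 (s = -8 - 3 = -11)
N(j) = j*(6 + j)/(-5 + 2*j) (N(j) = (j/(j + (j - 5)))*(6 + j) = (j/(j + (-5 + j)))*(6 + j) = (j/(-5 + 2*j))*(6 + j) = j*(6 + j)/(-5 + 2*j))
B(D, p) = -2*p - 2*p**2 (B(D, p) = -2*(p*p + p) = -2*(p**2 + p) = -2*(p + p**2) = -2*p - 2*p**2)
B(s, -12) - N(10) = -2*(-12)*(1 - 12) - 10*(6 + 10)/(-5 + 2*10) = -2*(-12)*(-11) - 10*16/(-5 + 20) = -264 - 10*16/15 = -264 - 1*32/3 = -264 - 32/3 = -824/3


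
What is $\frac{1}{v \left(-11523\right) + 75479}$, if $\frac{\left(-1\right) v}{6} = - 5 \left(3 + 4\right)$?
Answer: $- \frac{1}{2344351} \approx -4.2656 \cdot 10^{-7}$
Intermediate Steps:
$v = 210$ ($v = - 6 \left(- 5 \left(3 + 4\right)\right) = - 6 \left(\left(-5\right) 7\right) = \left(-6\right) \left(-35\right) = 210$)
$\frac{1}{v \left(-11523\right) + 75479} = \frac{1}{210 \left(-11523\right) + 75479} = \frac{1}{-2419830 + 75479} = \frac{1}{-2344351} = - \frac{1}{2344351}$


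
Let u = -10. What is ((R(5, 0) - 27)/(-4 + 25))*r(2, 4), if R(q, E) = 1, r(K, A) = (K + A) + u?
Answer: 104/21 ≈ 4.9524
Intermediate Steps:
r(K, A) = -10 + A + K (r(K, A) = (K + A) - 10 = (A + K) - 10 = -10 + A + K)
((R(5, 0) - 27)/(-4 + 25))*r(2, 4) = ((1 - 27)/(-4 + 25))*(-10 + 4 + 2) = -26/21*(-4) = 104/21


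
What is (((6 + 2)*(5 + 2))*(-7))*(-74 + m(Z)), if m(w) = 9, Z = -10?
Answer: 25480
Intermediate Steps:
(((6 + 2)*(5 + 2))*(-7))*(-74 + m(Z)) = (((6 + 2)*(5 + 2))*(-7))*(-74 + 9) = ((8*7)*(-7))*(-65) = (56*(-7))*(-65) = -392*(-65) = 25480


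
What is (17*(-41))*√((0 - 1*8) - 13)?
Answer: -697*I*√21 ≈ -3194.1*I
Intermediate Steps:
(17*(-41))*√((0 - 1*8) - 13) = -697*√((0 - 8) - 13) = -697*√(-8 - 13) = -697*I*√21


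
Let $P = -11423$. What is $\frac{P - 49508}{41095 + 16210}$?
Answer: $- \frac{60931}{57305} \approx -1.0633$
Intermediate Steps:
$\frac{P - 49508}{41095 + 16210} = \frac{-11423 - 49508}{41095 + 16210} = - \frac{60931}{57305}$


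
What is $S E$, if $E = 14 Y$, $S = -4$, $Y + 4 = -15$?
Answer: $1064$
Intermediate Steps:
$Y = -19$ ($Y = -4 - 15 = -19$)
$E = -266$ ($E = 14 \left(-19\right) = -266$)
$S E = \left(-4\right) \left(-266\right) = 1064$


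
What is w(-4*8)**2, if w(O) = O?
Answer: 1024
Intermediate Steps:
w(-4*8)**2 = (-4*8)**2 = (-32)**2 = 1024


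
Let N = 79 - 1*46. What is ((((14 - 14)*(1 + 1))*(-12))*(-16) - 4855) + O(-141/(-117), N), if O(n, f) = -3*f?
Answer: -4954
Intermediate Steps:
N = 33 (N = 79 - 46 = 33)
((((14 - 14)*(1 + 1))*(-12))*(-16) - 4855) + O(-141/(-117), N) = ((((14 - 14)*(1 + 1))*(-12))*(-16) - 4855) - 3*33 = (((0*2)*(-12))*(-16) - 4855) - 99 = ((0*(-12))*(-16) - 4855) - 99 = (0*(-16) - 4855) - 99 = (0 - 4855) - 99 = -4855 - 99 = -4954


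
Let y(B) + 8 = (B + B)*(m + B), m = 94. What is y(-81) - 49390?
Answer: -51504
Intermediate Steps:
y(B) = -8 + 2*B*(94 + B) (y(B) = -8 + (B + B)*(94 + B) = -8 + (2*B)*(94 + B) = -8 + 2*B*(94 + B))
y(-81) - 49390 = (-8 + 2*(-81)² + 188*(-81)) - 49390 = (-8 + 2*6561 - 15228) - 49390 = (-8 + 13122 - 15228) - 49390 = -2114 - 49390 = -51504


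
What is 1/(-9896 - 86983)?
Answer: -1/96879 ≈ -1.0322e-5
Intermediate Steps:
1/(-9896 - 86983) = 1/(-96879) = -1/96879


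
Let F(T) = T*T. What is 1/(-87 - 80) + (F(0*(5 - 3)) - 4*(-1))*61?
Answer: 40747/167 ≈ 243.99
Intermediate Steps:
F(T) = T**2
1/(-87 - 80) + (F(0*(5 - 3)) - 4*(-1))*61 = 1/(-87 - 80) + ((0*(5 - 3))**2 - 4*(-1))*61 = 1/(-167) + ((0*2)**2 + 4)*61 = -1/167 + (0**2 + 4)*61 = -1/167 + (0 + 4)*61 = -1/167 + 4*61 = -1/167 + 244 = 40747/167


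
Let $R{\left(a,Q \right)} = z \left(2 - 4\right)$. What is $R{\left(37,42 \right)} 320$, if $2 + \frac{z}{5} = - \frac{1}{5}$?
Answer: $7040$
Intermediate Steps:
$z = -11$ ($z = -10 + 5 \left(- \frac{1}{5}\right) = -10 - 1 = -11$)
$R{\left(a,Q \right)} = 22$ ($R{\left(a,Q \right)} = - 11 \left(2 - 4\right) = \left(-11\right) \left(-2\right) = 22$)
$R{\left(37,42 \right)} 320 = 22 \cdot 320 = 7040$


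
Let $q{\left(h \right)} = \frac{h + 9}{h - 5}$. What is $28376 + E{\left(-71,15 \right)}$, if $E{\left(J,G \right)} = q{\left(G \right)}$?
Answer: $\frac{141892}{5} \approx 28378.0$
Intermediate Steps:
$q{\left(h \right)} = \frac{9 + h}{-5 + h}$
$E{\left(J,G \right)} = \frac{9 + G}{-5 + G}$
$28376 + E{\left(-71,15 \right)} = 28376 + \frac{9 + 15}{-5 + 15} = 28376 + \frac{1}{10} \cdot 24 = 28376 + \frac{12}{5} = \frac{141892}{5}$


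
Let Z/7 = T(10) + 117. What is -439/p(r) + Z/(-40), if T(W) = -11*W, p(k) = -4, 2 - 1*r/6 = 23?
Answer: 4341/40 ≈ 108.53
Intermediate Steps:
r = -126 (r = 12 - 6*23 = 12 - 138 = -126)
Z = 49 (Z = 7*(-11*10 + 117) = 7*(-110 + 117) = 7*7 = 49)
-439/p(r) + Z/(-40) = -439/(-4) + 49/(-40) = -439*(-1/4) + 49*(-1/40) = 439/4 - 49/40 = 4341/40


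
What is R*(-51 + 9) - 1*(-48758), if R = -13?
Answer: 49304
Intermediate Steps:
R*(-51 + 9) - 1*(-48758) = -13*(-51 + 9) - 1*(-48758) = -13*(-42) + 48758 = 546 + 48758 = 49304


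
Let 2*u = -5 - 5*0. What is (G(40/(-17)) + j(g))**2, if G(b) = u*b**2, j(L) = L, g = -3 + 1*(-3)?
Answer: 32878756/83521 ≈ 393.66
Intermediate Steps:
g = -6 (g = -3 - 3 = -6)
u = -5/2 (u = (-5 - 5*0)/2 = (-5 + 0)/2 = (1/2)*(-5) = -5/2 ≈ -2.5000)
G(b) = -5*b**2/2
(G(40/(-17)) + j(g))**2 = (-5*(40/(-17))**2/2 - 6)**2 = (-5*(40*(-1/17))**2/2 - 6)**2 = (-5*(-40/17)**2/2 - 6)**2 = (-5/2*1600/289 - 6)**2 = (-4000/289 - 6)**2 = (-5734/289)**2 = 32878756/83521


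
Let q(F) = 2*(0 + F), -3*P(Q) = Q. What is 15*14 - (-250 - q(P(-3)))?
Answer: 462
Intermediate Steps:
P(Q) = -Q/3
q(F) = 2*F
15*14 - (-250 - q(P(-3))) = 15*14 - (-250 - 2*(-⅓*(-3))) = 210 - (-250 - 2) = 210 - 1*(-252) = 210 + 252 = 462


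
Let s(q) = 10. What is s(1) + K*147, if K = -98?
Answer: -14396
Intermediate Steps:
s(1) + K*147 = 10 - 98*147 = 10 - 14406 = -14396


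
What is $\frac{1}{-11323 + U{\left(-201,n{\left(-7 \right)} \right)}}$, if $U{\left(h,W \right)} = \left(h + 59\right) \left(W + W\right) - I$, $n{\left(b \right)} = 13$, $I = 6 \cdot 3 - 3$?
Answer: $- \frac{1}{15030} \approx -6.6534 \cdot 10^{-5}$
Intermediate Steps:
$I = 15$ ($I = 18 - 3 = 15$)
$U{\left(h,W \right)} = -15 + 2 W \left(59 + h\right)$ ($U{\left(h,W \right)} = \left(h + 59\right) \left(W + W\right) - 15 = \left(59 + h\right) 2 W - 15 = 2 W \left(59 + h\right) - 15 = -15 + 2 W \left(59 + h\right)$)
$\frac{1}{-11323 + U{\left(-201,n{\left(-7 \right)} \right)}} = \frac{1}{-11323 + \left(-15 + 118 \cdot 13 + 2 \cdot 13 \left(-201\right)\right)} = \frac{1}{-11323 - 3707} = \frac{1}{-15030} = - \frac{1}{15030}$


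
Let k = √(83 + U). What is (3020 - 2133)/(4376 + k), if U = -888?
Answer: 3881512/19150181 - 887*I*√805/19150181 ≈ 0.20269 - 0.0013142*I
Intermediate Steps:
k = I*√805 (k = √(83 - 888) = √(-805) = I*√805 ≈ 28.373*I)
(3020 - 2133)/(4376 + k) = (3020 - 2133)/(4376 + I*√805) = 887/(4376 + I*√805)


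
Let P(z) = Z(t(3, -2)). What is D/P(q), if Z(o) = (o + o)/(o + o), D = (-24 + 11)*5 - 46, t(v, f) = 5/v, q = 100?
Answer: -111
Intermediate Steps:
D = -111 (D = -13*5 - 46 = -65 - 46 = -111)
Z(o) = 1 (Z(o) = (2*o)/((2*o)) = (2*o)*(1/(2*o)) = 1)
P(z) = 1
D/P(q) = -111/1 = -111*1 = -111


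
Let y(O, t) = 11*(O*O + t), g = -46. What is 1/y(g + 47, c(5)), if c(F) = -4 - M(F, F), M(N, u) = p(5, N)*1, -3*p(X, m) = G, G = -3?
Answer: -1/44 ≈ -0.022727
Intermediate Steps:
p(X, m) = 1 (p(X, m) = -⅓*(-3) = 1)
M(N, u) = 1 (M(N, u) = 1*1 = 1)
c(F) = -5 (c(F) = -4 - 1*1 = -4 - 1 = -5)
y(O, t) = 11*t + 11*O² (y(O, t) = 11*(O² + t) = 11*(t + O²) = 11*t + 11*O²)
1/y(g + 47, c(5)) = 1/(11*(-5) + 11*(-46 + 47)²) = 1/(-55 + 11*1²) = 1/(-55 + 11*1) = 1/(-55 + 11) = 1/(-44) = -1/44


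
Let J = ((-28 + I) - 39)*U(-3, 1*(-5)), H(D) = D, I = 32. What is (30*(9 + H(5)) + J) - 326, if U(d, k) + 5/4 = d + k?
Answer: 1671/4 ≈ 417.75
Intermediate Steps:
U(d, k) = -5/4 + d + k (U(d, k) = -5/4 + (d + k) = -5/4 + d + k)
J = 1295/4 (J = ((-28 + 32) - 39)*(-5/4 - 3 + 1*(-5)) = (4 - 39)*(-5/4 - 3 - 5) = -35*(-37/4) = 1295/4 ≈ 323.75)
(30*(9 + H(5)) + J) - 326 = (30*(9 + 5) + 1295/4) - 326 = (30*14 + 1295/4) - 326 = (420 + 1295/4) - 326 = 2975/4 - 326 = 1671/4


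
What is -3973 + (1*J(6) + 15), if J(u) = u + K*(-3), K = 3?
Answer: -3961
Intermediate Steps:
J(u) = -9 + u (J(u) = u + 3*(-3) = u - 9 = -9 + u)
-3973 + (1*J(6) + 15) = -3973 + (1*(-9 + 6) + 15) = -3973 + (1*(-3) + 15) = -3973 + (-3 + 15) = -3973 + 12 = -3961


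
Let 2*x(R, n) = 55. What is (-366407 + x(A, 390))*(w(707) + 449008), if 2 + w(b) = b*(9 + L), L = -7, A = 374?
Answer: -165024654390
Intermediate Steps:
x(R, n) = 55/2 (x(R, n) = (1/2)*55 = 55/2)
w(b) = -2 + 2*b (w(b) = -2 + b*(9 - 7) = -2 + b*2 = -2 + 2*b)
(-366407 + x(A, 390))*(w(707) + 449008) = (-366407 + 55/2)*((-2 + 2*707) + 449008) = -732759*((-2 + 1414) + 449008)/2 = -732759*(1412 + 449008)/2 = -732759/2*450420 = -165024654390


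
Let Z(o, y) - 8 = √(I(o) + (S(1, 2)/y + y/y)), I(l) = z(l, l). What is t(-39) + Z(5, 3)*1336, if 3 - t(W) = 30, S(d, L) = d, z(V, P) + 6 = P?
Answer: 10661 + 1336*√3/3 ≈ 11432.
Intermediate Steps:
z(V, P) = -6 + P
t(W) = -27 (t(W) = 3 - 1*30 = 3 - 30 = -27)
I(l) = -6 + l
Z(o, y) = 8 + √(-5 + o + 1/y) (Z(o, y) = 8 + √((-6 + o) + (1/y + y/y)) = 8 + √((-6 + o) + (1/y + 1)) = 8 + √((-6 + o) + (1 + 1/y)) = 8 + √(-5 + o + 1/y))
t(-39) + Z(5, 3)*1336 = -27 + (8 + √(-5 + 5 + 1/3))*1336 = -27 + (8 + √(-5 + 5 + ⅓))*1336 = -27 + (8 + √(⅓))*1336 = -27 + (8 + √3/3)*1336 = -27 + (10688 + 1336*√3/3) = 10661 + 1336*√3/3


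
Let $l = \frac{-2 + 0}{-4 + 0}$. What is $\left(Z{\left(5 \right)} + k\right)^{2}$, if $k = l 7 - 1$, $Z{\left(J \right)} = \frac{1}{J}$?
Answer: $\frac{729}{100} \approx 7.29$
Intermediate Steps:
$l = \frac{1}{2}$ ($l = - \frac{2}{-4} = \left(-2\right) \left(- \frac{1}{4}\right) = \frac{1}{2} \approx 0.5$)
$k = \frac{5}{2}$ ($k = \frac{1}{2} \cdot 7 - 1 = \frac{7}{2} - 1 = \frac{5}{2} \approx 2.5$)
$\left(Z{\left(5 \right)} + k\right)^{2} = \left(\frac{1}{5} + \frac{5}{2}\right)^{2} = \left(\frac{27}{10}\right)^{2} = \frac{729}{100}$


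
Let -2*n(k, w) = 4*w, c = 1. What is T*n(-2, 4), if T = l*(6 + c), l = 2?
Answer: -112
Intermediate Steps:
n(k, w) = -2*w
T = 14 (T = 2*(6 + 1) = 2*7 = 14)
T*n(-2, 4) = 14*(-2*4) = 14*(-8) = -112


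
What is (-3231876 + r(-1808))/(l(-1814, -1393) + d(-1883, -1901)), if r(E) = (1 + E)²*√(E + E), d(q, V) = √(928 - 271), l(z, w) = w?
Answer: 1125500817/484948 + 2423907*√73/484948 - 4548491857*I*√226/484948 - 9795747*I*√16498/484948 ≈ 2363.6 - 1.436e+5*I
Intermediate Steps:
d(q, V) = 3*√73 (d(q, V) = √657 = 3*√73)
r(E) = √2*√E*(1 + E)² (r(E) = (1 + E)²*√(2*E) = (1 + E)²*(√2*√E) = √2*√E*(1 + E)²)
(-3231876 + r(-1808))/(l(-1814, -1393) + d(-1883, -1901)) = (-3231876 + √2*√(-1808)*(1 - 1808)²)/(-1393 + 3*√73) = (-3231876 + √2*(4*I*√113)*(-1807)²)/(-1393 + 3*√73) = (-3231876 + √2*(4*I*√113)*3265249)/(-1393 + 3*√73) = (-3231876 + 13060996*I*√226)/(-1393 + 3*√73)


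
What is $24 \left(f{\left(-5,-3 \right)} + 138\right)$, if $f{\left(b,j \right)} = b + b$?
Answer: $3072$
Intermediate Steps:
$f{\left(b,j \right)} = 2 b$
$24 \left(f{\left(-5,-3 \right)} + 138\right) = 24 \left(2 \left(-5\right) + 138\right) = 24 \left(-10 + 138\right) = 24 \cdot 128 = 3072$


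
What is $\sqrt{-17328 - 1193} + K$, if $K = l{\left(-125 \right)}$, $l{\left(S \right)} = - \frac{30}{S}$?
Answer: $\frac{6}{25} + i \sqrt{18521} \approx 0.24 + 136.09 i$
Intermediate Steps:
$K = \frac{6}{25}$ ($K = - \frac{30}{-125} = \left(-30\right) \left(- \frac{1}{125}\right) = \frac{6}{25} \approx 0.24$)
$\sqrt{-17328 - 1193} + K = \sqrt{-17328 - 1193} + \frac{6}{25} = \sqrt{-18521} + \frac{6}{25} = i \sqrt{18521} + \frac{6}{25} = \frac{6}{25} + i \sqrt{18521}$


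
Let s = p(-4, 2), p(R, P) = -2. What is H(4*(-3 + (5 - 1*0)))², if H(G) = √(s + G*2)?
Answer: 14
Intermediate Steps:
s = -2
H(G) = √(-2 + 2*G) (H(G) = √(-2 + G*2) = √(-2 + 2*G))
H(4*(-3 + (5 - 1*0)))² = (√(-2 + 2*(4*(-3 + (5 - 1*0)))))² = (√(-2 + 2*(4*(-3 + (5 + 0)))))² = (√(-2 + 2*(4*(-3 + 5))))² = (√(-2 + 2*(4*2)))² = (√(-2 + 2*8))² = (√(-2 + 16))² = (√14)² = 14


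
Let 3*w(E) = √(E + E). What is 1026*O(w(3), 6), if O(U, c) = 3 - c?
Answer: -3078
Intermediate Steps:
w(E) = √2*√E/3 (w(E) = √(E + E)/3 = √(2*E)/3 = (√2*√E)/3 = √2*√E/3)
1026*O(w(3), 6) = 1026*(3 - 1*6) = 1026*(3 - 6) = 1026*(-3) = -3078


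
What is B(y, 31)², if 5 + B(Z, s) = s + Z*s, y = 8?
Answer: 75076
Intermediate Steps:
B(Z, s) = -5 + s + Z*s (B(Z, s) = -5 + (s + Z*s) = -5 + s + Z*s)
B(y, 31)² = (-5 + 31 + 8*31)² = (-5 + 31 + 248)² = 274² = 75076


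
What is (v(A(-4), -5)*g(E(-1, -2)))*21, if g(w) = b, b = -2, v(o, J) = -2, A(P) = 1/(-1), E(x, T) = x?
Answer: 84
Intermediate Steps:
A(P) = -1
g(w) = -2
(v(A(-4), -5)*g(E(-1, -2)))*21 = -2*(-2)*21 = 4*21 = 84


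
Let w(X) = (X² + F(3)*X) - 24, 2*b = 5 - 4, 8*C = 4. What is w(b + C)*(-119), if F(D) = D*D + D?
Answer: 1309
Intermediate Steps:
C = ½ (C = (⅛)*4 = ½ ≈ 0.50000)
b = ½ (b = (5 - 4)/2 = (½)*1 = ½ ≈ 0.50000)
F(D) = D + D² (F(D) = D² + D = D + D²)
w(X) = -24 + X² + 12*X (w(X) = (X² + (3*(1 + 3))*X) - 24 = (X² + (3*4)*X) - 24 = (X² + 12*X) - 24 = -24 + X² + 12*X)
w(b + C)*(-119) = (-24 + (½ + ½)² + 12*(½ + ½))*(-119) = (-24 + 1² + 12*1)*(-119) = (-24 + 1 + 12)*(-119) = -11*(-119) = 1309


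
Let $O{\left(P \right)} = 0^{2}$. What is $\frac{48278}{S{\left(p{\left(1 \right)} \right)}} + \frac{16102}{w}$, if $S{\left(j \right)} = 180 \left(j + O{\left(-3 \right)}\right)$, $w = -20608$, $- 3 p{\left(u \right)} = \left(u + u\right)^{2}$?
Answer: $- \frac{31211797}{154560} \approx -201.94$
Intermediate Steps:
$p{\left(u \right)} = - \frac{4 u^{2}}{3}$ ($p{\left(u \right)} = - \frac{\left(u + u\right)^{2}}{3} = - \frac{\left(2 u\right)^{2}}{3} = - \frac{4 u^{2}}{3}$)
$O{\left(P \right)} = 0$
$S{\left(j \right)} = 180 j$ ($S{\left(j \right)} = 180 \left(j + 0\right) = 180 j$)
$\frac{48278}{S{\left(p{\left(1 \right)} \right)}} + \frac{16102}{w} = \frac{48278}{180 \left(- \frac{4 \cdot 1^{2}}{3}\right)} + \frac{16102}{-20608} = \frac{48278}{180 \left(\left(- \frac{4}{3}\right) 1\right)} + 16102 \left(- \frac{1}{20608}\right) = \frac{48278}{180 \left(- \frac{4}{3}\right)} - \frac{8051}{10304} = \frac{48278}{-240} - \frac{8051}{10304} = 48278 \left(- \frac{1}{240}\right) - \frac{8051}{10304} = - \frac{24139}{120} - \frac{8051}{10304} = - \frac{31211797}{154560}$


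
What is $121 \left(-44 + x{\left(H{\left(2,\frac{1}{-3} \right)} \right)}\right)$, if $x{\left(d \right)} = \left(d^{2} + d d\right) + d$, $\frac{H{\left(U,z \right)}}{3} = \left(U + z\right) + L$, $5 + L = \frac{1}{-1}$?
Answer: $34001$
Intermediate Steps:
$L = -6$ ($L = -5 + \frac{1}{-1} = -5 - 1 = -6$)
$H{\left(U,z \right)} = -18 + 3 U + 3 z$ ($H{\left(U,z \right)} = 3 \left(\left(U + z\right) - 6\right) = 3 \left(-6 + U + z\right) = -18 + 3 U + 3 z$)
$x{\left(d \right)} = d + 2 d^{2}$ ($x{\left(d \right)} = \left(d^{2} + d^{2}\right) + d = 2 d^{2} + d = d + 2 d^{2}$)
$121 \left(-44 + x{\left(H{\left(2,\frac{1}{-3} \right)} \right)}\right) = 121 \left(-44 + \left(-18 + 3 \cdot 2 + \frac{3}{-3}\right) \left(1 + 2 \left(-18 + 3 \cdot 2 + \frac{3}{-3}\right)\right)\right) = 121 \left(-44 + \left(-18 + 6 + 3 \left(- \frac{1}{3}\right)\right) \left(1 + 2 \left(-18 + 6 + 3 \left(- \frac{1}{3}\right)\right)\right)\right) = 121 \left(-44 + \left(-18 + 6 - 1\right) \left(1 + 2 \left(-18 + 6 - 1\right)\right)\right) = 121 \left(-44 - 13 \left(1 + 2 \left(-13\right)\right)\right) = 121 \left(-44 - 13 \left(1 - 26\right)\right) = 121 \left(-44 - -325\right) = 121 \left(-44 + 325\right) = 121 \cdot 281 = 34001$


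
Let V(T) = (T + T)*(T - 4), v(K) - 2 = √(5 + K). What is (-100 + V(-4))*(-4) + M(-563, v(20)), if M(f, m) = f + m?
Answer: -412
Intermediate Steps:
v(K) = 2 + √(5 + K)
V(T) = 2*T*(-4 + T) (V(T) = (2*T)*(-4 + T) = 2*T*(-4 + T))
(-100 + V(-4))*(-4) + M(-563, v(20)) = (-100 + 2*(-4)*(-4 - 4))*(-4) + (-563 + (2 + √(5 + 20))) = (-100 + 2*(-4)*(-8))*(-4) + (-563 + (2 + √25)) = (-100 + 64)*(-4) + (-563 + (2 + 5)) = -36*(-4) + (-563 + 7) = 144 - 556 = -412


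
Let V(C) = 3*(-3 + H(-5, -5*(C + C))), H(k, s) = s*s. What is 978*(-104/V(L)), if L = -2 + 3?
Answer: -33904/97 ≈ -349.53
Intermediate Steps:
H(k, s) = s**2
L = 1
V(C) = -9 + 300*C**2 (V(C) = 3*(-3 + (-5*(C + C))**2) = 3*(-3 + (-10*C)**2) = 3*(-3 + 100*C**2) = -9 + 300*C**2)
978*(-104/V(L)) = 978*(-104/(-9 + 300*1**2)) = 978*(-104/(-9 + 300*1)) = 978*(-104/(-9 + 300)) = 978*(-104/291) = -33904/97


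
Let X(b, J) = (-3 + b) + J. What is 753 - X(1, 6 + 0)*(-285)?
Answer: 1893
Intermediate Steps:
X(b, J) = -3 + J + b
753 - X(1, 6 + 0)*(-285) = 753 - (-3 + (6 + 0) + 1)*(-285) = 753 - (-3 + 6 + 1)*(-285) = 753 - 4*(-285) = 753 - 1*(-1140) = 753 + 1140 = 1893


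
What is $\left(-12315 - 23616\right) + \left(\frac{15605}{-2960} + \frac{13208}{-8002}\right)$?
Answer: $- \frac{85122275841}{2368592} \approx -35938.0$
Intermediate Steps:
$\left(-12315 - 23616\right) + \left(\frac{15605}{-2960} + \frac{13208}{-8002}\right) = -35931 + \left(15605 \left(- \frac{1}{2960}\right) + 13208 \left(- \frac{1}{8002}\right)\right) = -35931 - \frac{16396689}{2368592} = - \frac{85122275841}{2368592}$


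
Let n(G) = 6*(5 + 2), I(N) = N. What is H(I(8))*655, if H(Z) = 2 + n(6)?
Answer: 28820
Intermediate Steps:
n(G) = 42 (n(G) = 6*7 = 42)
H(Z) = 44 (H(Z) = 2 + 42 = 44)
H(I(8))*655 = 44*655 = 28820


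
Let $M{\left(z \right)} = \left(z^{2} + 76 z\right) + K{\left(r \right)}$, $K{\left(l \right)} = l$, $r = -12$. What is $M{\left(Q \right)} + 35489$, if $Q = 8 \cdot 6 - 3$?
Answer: $40922$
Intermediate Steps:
$Q = 45$ ($Q = 48 - 3 = 45$)
$M{\left(z \right)} = -12 + z^{2} + 76 z$ ($M{\left(z \right)} = \left(z^{2} + 76 z\right) - 12 = -12 + z^{2} + 76 z$)
$M{\left(Q \right)} + 35489 = \left(-12 + 45^{2} + 76 \cdot 45\right) + 35489 = \left(-12 + 2025 + 3420\right) + 35489 = 5433 + 35489 = 40922$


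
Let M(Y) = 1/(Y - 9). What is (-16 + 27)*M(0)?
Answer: -11/9 ≈ -1.2222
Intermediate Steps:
M(Y) = 1/(-9 + Y)
(-16 + 27)*M(0) = (-16 + 27)/(-9 + 0) = 11/(-9) = 11*(-1/9) = -11/9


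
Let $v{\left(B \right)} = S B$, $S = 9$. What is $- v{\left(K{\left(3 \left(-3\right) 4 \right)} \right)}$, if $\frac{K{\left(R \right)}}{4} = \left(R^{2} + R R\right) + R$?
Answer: $-92016$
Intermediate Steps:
$K{\left(R \right)} = 4 R + 8 R^{2}$ ($K{\left(R \right)} = 4 \left(\left(R^{2} + R R\right) + R\right) = 4 \left(\left(R^{2} + R^{2}\right) + R\right) = 4 \left(2 R^{2} + R\right) = 4 \left(R + 2 R^{2}\right) = 4 R + 8 R^{2}$)
$v{\left(B \right)} = 9 B$
$- v{\left(K{\left(3 \left(-3\right) 4 \right)} \right)} = - 9 \cdot 4 \cdot 3 \left(-3\right) 4 \left(1 + 2 \cdot 3 \left(-3\right) 4\right) = - 9 \cdot 4 \left(\left(-9\right) 4\right) \left(1 + 2 \left(\left(-9\right) 4\right)\right) = - 9 \cdot 4 \left(-36\right) \left(1 + 2 \left(-36\right)\right) = - 9 \cdot 4 \left(-36\right) \left(1 - 72\right) = - 9 \cdot 4 \left(-36\right) \left(-71\right) = - 9 \cdot 10224 = \left(-1\right) 92016 = -92016$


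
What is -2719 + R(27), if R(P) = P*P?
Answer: -1990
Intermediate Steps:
R(P) = P**2
-2719 + R(27) = -2719 + 27**2 = -2719 + 729 = -1990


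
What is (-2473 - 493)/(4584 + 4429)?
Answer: -2966/9013 ≈ -0.32908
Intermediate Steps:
(-2473 - 493)/(4584 + 4429) = -2966/9013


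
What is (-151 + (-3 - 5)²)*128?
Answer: -11136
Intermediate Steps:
(-151 + (-3 - 5)²)*128 = (-151 + (-8)²)*128 = (-151 + 64)*128 = -87*128 = -11136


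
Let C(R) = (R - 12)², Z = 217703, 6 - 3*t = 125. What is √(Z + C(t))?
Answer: 2*√495838/3 ≈ 469.44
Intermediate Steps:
t = -119/3 (t = 2 - ⅓*125 = 2 - 125/3 = -119/3 ≈ -39.667)
C(R) = (-12 + R)²
√(Z + C(t)) = √(217703 + (-12 - 119/3)²) = √(217703 + (-155/3)²) = √(217703 + 24025/9) = √(1983352/9) = 2*√495838/3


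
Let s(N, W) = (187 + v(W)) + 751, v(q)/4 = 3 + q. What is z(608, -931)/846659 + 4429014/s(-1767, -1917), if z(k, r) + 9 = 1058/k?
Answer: -569979421175665/864553984624 ≈ -659.28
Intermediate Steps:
v(q) = 12 + 4*q (v(q) = 4*(3 + q) = 12 + 4*q)
z(k, r) = -9 + 1058/k
s(N, W) = 950 + 4*W (s(N, W) = (187 + (12 + 4*W)) + 751 = (199 + 4*W) + 751 = 950 + 4*W)
z(608, -931)/846659 + 4429014/s(-1767, -1917) = (-9 + 1058/608)/846659 + 4429014/(950 + 4*(-1917)) = (-9 + 1058*(1/608))*(1/846659) + 4429014/(950 - 7668) = (-9 + 529/304)*(1/846659) + 4429014/(-6718) = -2207/304*1/846659 + 4429014*(-1/6718) = -2207/257384336 - 2214507/3359 = -569979421175665/864553984624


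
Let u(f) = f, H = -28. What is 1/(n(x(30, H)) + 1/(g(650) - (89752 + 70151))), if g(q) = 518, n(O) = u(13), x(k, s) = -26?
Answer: 159385/2072004 ≈ 0.076923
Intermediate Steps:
n(O) = 13
1/(n(x(30, H)) + 1/(g(650) - (89752 + 70151))) = 1/(13 + 1/(518 - (89752 + 70151))) = 1/(13 + 1/(518 - 1*159903)) = 1/(13 + 1/(518 - 159903)) = 1/(13 + 1/(-159385)) = 1/(13 - 1/159385) = 1/(2072004/159385) = 159385/2072004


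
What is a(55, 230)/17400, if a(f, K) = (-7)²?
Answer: 49/17400 ≈ 0.0028161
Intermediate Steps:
a(f, K) = 49
a(55, 230)/17400 = 49/17400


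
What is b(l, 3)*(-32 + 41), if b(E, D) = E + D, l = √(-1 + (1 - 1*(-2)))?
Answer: 27 + 9*√2 ≈ 39.728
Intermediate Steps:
l = √2 (l = √(-1 + (1 + 2)) = √(-1 + 3) = √2 ≈ 1.4142)
b(E, D) = D + E
b(l, 3)*(-32 + 41) = (3 + √2)*(-32 + 41) = (3 + √2)*9 = 27 + 9*√2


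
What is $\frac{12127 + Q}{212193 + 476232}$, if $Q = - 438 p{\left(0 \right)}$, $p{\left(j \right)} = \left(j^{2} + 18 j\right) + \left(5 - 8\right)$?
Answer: $\frac{13441}{688425} \approx 0.019524$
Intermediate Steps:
$p{\left(j \right)} = -3 + j^{2} + 18 j$ ($p{\left(j \right)} = \left(j^{2} + 18 j\right) - 3 = -3 + j^{2} + 18 j$)
$Q = 1314$ ($Q = - 438 \left(-3 + 0^{2} + 18 \cdot 0\right) = - 438 \left(-3 + 0 + 0\right) = \left(-438\right) \left(-3\right) = 1314$)
$\frac{12127 + Q}{212193 + 476232} = \frac{12127 + 1314}{212193 + 476232} = \frac{13441}{688425}$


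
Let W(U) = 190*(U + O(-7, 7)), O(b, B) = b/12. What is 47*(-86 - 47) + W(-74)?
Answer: -122531/6 ≈ -20422.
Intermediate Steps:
O(b, B) = b/12 (O(b, B) = b*(1/12) = b/12)
W(U) = -665/6 + 190*U (W(U) = 190*(U + (1/12)*(-7)) = 190*(U - 7/12) = 190*(-7/12 + U) = -665/6 + 190*U)
47*(-86 - 47) + W(-74) = 47*(-86 - 47) + (-665/6 + 190*(-74)) = 47*(-133) + (-665/6 - 14060) = -6251 - 85025/6 = -122531/6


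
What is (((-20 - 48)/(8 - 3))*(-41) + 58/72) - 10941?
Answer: -1868867/180 ≈ -10383.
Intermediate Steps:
(((-20 - 48)/(8 - 3))*(-41) + 58/72) - 10941 = (-68/5*(-41) + 58*(1/72)) - 10941 = (-68*1/5*(-41) + 29/36) - 10941 = (-68/5*(-41) + 29/36) - 10941 = (2788/5 + 29/36) - 10941 = 100513/180 - 10941 = -1868867/180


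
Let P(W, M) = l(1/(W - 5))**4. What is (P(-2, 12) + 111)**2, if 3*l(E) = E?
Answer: 466015493361664/37822859361 ≈ 12321.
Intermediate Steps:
l(E) = E/3
P(W, M) = 1/(81*(-5 + W)**4) (P(W, M) = (1/(3*(W - 5)))**4 = (1/(3*(-5 + W)))**4 = 1/(81*(-5 + W)**4))
(P(-2, 12) + 111)**2 = (1/(81*(-5 - 2)**4) + 111)**2 = ((1/81)/(-7)**4 + 111)**2 = ((1/81)*(1/2401) + 111)**2 = (1/194481 + 111)**2 = (21587392/194481)**2 = 466015493361664/37822859361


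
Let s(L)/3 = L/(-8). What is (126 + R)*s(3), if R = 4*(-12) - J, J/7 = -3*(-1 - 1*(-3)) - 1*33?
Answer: -3159/8 ≈ -394.88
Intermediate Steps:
s(L) = -3*L/8 (s(L) = 3*(L/(-8)) = 3*(L*(-1/8)) = 3*(-L/8) = -3*L/8)
J = -273 (J = 7*(-3*(-1 - 1*(-3)) - 1*33) = 7*(-3*(-1 + 3) - 33) = 7*(-3*2 - 33) = 7*(-6 - 33) = 7*(-39) = -273)
R = 225 (R = 4*(-12) - 1*(-273) = -48 + 273 = 225)
(126 + R)*s(3) = (126 + 225)*(-3/8*3) = 351*(-9/8) = -3159/8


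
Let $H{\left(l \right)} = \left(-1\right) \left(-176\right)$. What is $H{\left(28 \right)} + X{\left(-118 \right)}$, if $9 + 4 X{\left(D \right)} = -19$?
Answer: $169$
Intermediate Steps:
$H{\left(l \right)} = 176$
$X{\left(D \right)} = -7$ ($X{\left(D \right)} = - \frac{9}{4} + \frac{1}{4} \left(-19\right) = - \frac{9}{4} - \frac{19}{4} = -7$)
$H{\left(28 \right)} + X{\left(-118 \right)} = 176 - 7 = 169$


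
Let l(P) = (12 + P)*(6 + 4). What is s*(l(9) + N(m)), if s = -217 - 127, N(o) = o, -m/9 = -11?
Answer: -106296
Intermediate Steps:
m = 99 (m = -9*(-11) = 99)
s = -344
l(P) = 120 + 10*P (l(P) = (12 + P)*10 = 120 + 10*P)
s*(l(9) + N(m)) = -344*((120 + 10*9) + 99) = -344*((120 + 90) + 99) = -344*(210 + 99) = -344*309 = -106296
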